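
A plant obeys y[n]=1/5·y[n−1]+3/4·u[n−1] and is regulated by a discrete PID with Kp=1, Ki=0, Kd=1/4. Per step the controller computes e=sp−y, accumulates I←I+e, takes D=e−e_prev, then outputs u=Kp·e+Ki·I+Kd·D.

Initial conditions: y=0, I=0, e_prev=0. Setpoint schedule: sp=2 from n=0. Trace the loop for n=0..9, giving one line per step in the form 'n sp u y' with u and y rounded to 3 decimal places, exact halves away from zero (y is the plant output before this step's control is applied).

0 2 2.500 0.000
1 2 -0.344 1.875
2 2 2.322 0.117
3 2 -0.177 1.765
4 2 2.166 0.220
5 2 -0.031 1.669
6 2 2.029 0.311
7 2 0.098 1.584
8 2 1.908 0.390
9 2 0.211 1.509

(exact arithmetic carried between steps; '≈' marks a value shown rounded to 6 d.p. or computed from one; I and e_prev carry over from the previous line; the table rounds u and y to 3 d.p., halves away from zero)
n=0: y=0, sp=2, e=sp−y=2; I=2, D=e−e_prev=2; u=1·2+0·2+1/4·2=2.5; next y=1/5·0+3/4·2.5=1.875
n=1: y=1.875, sp=2, e=sp−y=0.125; I=2.125, D=e−e_prev=-1.875; u=1·0.125+0·2.125+1/4·(-1.875)=-0.34375; next y=1/5·1.875+3/4·(-0.34375)≈0.117188
n=2: y≈0.117188, sp=2, e=sp−y≈1.882813; I≈4.007813, D=e−e_prev≈1.757813; u=1·1.882813+0·4.007813+1/4·1.757813≈2.322266; next y=1/5·0.117188+3/4·2.322266≈1.765137
n=3: y≈1.765137, sp=2, e=sp−y≈0.234863; I≈4.242676, D=e−e_prev≈-1.647949; u=1·0.234863+0·4.242676+1/4·(-1.647949)≈-0.177124; next y=1/5·1.765137+3/4·(-0.177124)≈0.220184
n=4: y≈0.220184, sp=2, e=sp−y≈1.779816; I≈6.022491, D=e−e_prev≈1.544952; u=1·1.779816+0·6.022491+1/4·1.544952≈2.166054; next y=1/5·0.220184+3/4·2.166054≈1.668577
n=5: y≈1.668577, sp=2, e=sp−y≈0.331423; I≈6.353914, D=e−e_prev≈-1.448393; u=1·0.331423+0·6.353914+1/4·(-1.448393)≈-0.030675; next y=1/5·1.668577+3/4·(-0.030675)≈0.310709
n=6: y≈0.310709, sp=2, e=sp−y≈1.689291; I≈8.043205, D=e−e_prev≈1.357868; u=1·1.689291+0·8.043205+1/4·1.357868≈2.028758; next y=1/5·0.310709+3/4·2.028758≈1.583710
n=7: y≈1.583710, sp=2, e=sp−y≈0.416290; I≈8.459495, D=e−e_prev≈-1.273002; u=1·0.416290+0·8.459495+1/4·(-1.273002)≈0.098039; next y=1/5·1.583710+3/4·0.098039≈0.390271
n=8: y≈0.390271, sp=2, e=sp−y≈1.609729; I≈10.069223, D=e−e_prev≈1.193439; u=1·1.609729+0·10.069223+1/4·1.193439≈1.908088; next y=1/5·0.390271+3/4·1.908088≈1.509120
n=9: y≈1.509120, sp=2, e=sp−y≈0.490880; I≈10.560103, D=e−e_prev≈-1.118849; u=1·0.490880+0·10.560103+1/4·(-1.118849)≈0.211167; next y=1/5·1.509120+3/4·0.211167≈0.460200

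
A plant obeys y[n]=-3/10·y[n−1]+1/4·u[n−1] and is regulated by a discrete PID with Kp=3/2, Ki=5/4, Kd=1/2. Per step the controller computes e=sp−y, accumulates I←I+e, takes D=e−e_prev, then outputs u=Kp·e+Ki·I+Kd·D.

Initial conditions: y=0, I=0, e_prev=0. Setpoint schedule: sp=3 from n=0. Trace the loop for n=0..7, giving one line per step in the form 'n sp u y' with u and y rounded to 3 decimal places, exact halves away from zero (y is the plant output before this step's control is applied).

(exact arithmetic carried between steps; '≈' marks a value shown rounded to 6 d.p. or computed from one; I and e_prev carry over from the previous line; the table rounds u and y to 3 d.p., halves away from zero)
n=0: y=0, sp=3, e=sp−y=3; I=3, D=e−e_prev=3; u=3/2·3+5/4·3+1/2·3=9.75; next y=-3/10·0+1/4·9.75=2.4375
n=1: y=2.4375, sp=3, e=sp−y=0.5625; I=3.5625, D=e−e_prev=-2.4375; u=3/2·0.5625+5/4·3.5625+1/2·(-2.4375)=4.078125; next y=-3/10·2.4375+1/4·4.078125≈0.288281
n=2: y≈0.288281, sp=3, e=sp−y≈2.711719; I≈6.274219, D=e−e_prev≈2.149219; u=3/2·2.711719+5/4·6.274219+1/2·2.149219≈12.984961; next y=-3/10·0.288281+1/4·12.984961≈3.159756
n=3: y≈3.159756, sp=3, e=sp−y≈-0.159756; I≈6.114463, D=e−e_prev≈-2.871475; u=3/2·(-0.159756)+5/4·6.114463+1/2·(-2.871475)≈5.967708; next y=-3/10·3.159756+1/4·5.967708≈0.544000
n=4: y≈0.544000, sp=3, e=sp−y≈2.456000; I≈8.570463, D=e−e_prev≈2.615756; u=3/2·2.456000+5/4·8.570463+1/2·2.615756≈15.704956; next y=-3/10·0.544000+1/4·15.704956≈3.763039
n=5: y≈3.763039, sp=3, e=sp−y≈-0.763039; I≈7.807424, D=e−e_prev≈-3.219039; u=3/2·(-0.763039)+5/4·7.807424+1/2·(-3.219039)≈7.005202; next y=-3/10·3.763039+1/4·7.005202≈0.622389
n=6: y≈0.622389, sp=3, e=sp−y≈2.377611; I≈10.185035, D=e−e_prev≈3.140650; u=3/2·2.377611+5/4·10.185035+1/2·3.140650≈17.868036; next y=-3/10·0.622389+1/4·17.868036≈4.280292
n=7: y≈4.280292, sp=3, e=sp−y≈-1.280292; I≈8.904743, D=e−e_prev≈-3.657904; u=3/2·(-1.280292)+5/4·8.904743+1/2·(-3.657904)≈7.381538; next y=-3/10·4.280292+1/4·7.381538≈0.561297

0 3 9.750 0.000
1 3 4.078 2.438
2 3 12.985 0.288
3 3 5.968 3.160
4 3 15.705 0.544
5 3 7.005 3.763
6 3 17.868 0.622
7 3 7.382 4.280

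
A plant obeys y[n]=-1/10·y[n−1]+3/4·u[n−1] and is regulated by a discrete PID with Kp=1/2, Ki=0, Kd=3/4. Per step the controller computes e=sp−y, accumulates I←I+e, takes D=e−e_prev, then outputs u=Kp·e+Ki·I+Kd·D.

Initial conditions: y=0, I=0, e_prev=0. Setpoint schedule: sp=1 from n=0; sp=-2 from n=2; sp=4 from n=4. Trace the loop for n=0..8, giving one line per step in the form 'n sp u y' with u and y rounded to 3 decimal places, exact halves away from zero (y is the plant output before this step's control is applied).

0 1 1.250 0.000
1 1 -0.672 0.938
2 -2 -1.800 -0.598
3 -2 0.164 -1.290
4 4 5.217 0.252
5 4 -2.670 3.888
6 4 7.905 -2.391
7 4 -7.503 6.168
8 4 14.431 -6.244

(exact arithmetic carried between steps; '≈' marks a value shown rounded to 6 d.p. or computed from one; I and e_prev carry over from the previous line; the table rounds u and y to 3 d.p., halves away from zero)
n=0: y=0, sp=1, e=sp−y=1; I=1, D=e−e_prev=1; u=1/2·1+0·1+3/4·1=1.25; next y=-1/10·0+3/4·1.25=0.9375
n=1: y=0.9375, sp=1, e=sp−y=0.0625; I=1.0625, D=e−e_prev=-0.9375; u=1/2·0.0625+0·1.0625+3/4·(-0.9375)=-0.671875; next y=-1/10·0.9375+3/4·(-0.671875)≈-0.597656
n=2: y≈-0.597656, sp=-2, e=sp−y≈-1.402344; I≈-0.339844, D=e−e_prev≈-1.464844; u=1/2·(-1.402344)+0·(-0.339844)+3/4·(-1.464844)≈-1.799805; next y=-1/10·(-0.597656)+3/4·(-1.799805)≈-1.290088
n=3: y≈-1.290088, sp=-2, e=sp−y≈-0.709912; I≈-1.049756, D=e−e_prev≈0.692432; u=1/2·(-0.709912)+0·(-1.049756)+3/4·0.692432≈0.164368; next y=-1/10·(-1.290088)+3/4·0.164368≈0.252285
n=4: y≈0.252285, sp=4, e=sp−y≈3.747715; I≈2.697960, D=e−e_prev≈4.457628; u=1/2·3.747715+0·2.697960+3/4·4.457628≈5.217078; next y=-1/10·0.252285+3/4·5.217078≈3.887580
n=5: y≈3.887580, sp=4, e=sp−y≈0.112420; I≈2.810379, D=e−e_prev≈-3.635296; u=1/2·0.112420+0·2.810379+3/4·(-3.635296)≈-2.670262; next y=-1/10·3.887580+3/4·(-2.670262)≈-2.391455
n=6: y≈-2.391455, sp=4, e=sp−y≈6.391455; I≈9.201834, D=e−e_prev≈6.279035; u=1/2·6.391455+0·9.201834+3/4·6.279035≈7.905003; next y=-1/10·(-2.391455)+3/4·7.905003≈6.167898
n=7: y≈6.167898, sp=4, e=sp−y≈-2.167898; I≈7.033936, D=e−e_prev≈-8.559353; u=1/2·(-2.167898)+0·7.033936+3/4·(-8.559353)≈-7.503463; next y=-1/10·6.167898+3/4·(-7.503463)≈-6.244387
n=8: y≈-6.244387, sp=4, e=sp−y≈10.244387; I≈17.278323, D=e−e_prev≈12.412285; u=1/2·10.244387+0·17.278323+3/4·12.412285≈14.431408; next y=-1/10·(-6.244387)+3/4·14.431408≈11.447995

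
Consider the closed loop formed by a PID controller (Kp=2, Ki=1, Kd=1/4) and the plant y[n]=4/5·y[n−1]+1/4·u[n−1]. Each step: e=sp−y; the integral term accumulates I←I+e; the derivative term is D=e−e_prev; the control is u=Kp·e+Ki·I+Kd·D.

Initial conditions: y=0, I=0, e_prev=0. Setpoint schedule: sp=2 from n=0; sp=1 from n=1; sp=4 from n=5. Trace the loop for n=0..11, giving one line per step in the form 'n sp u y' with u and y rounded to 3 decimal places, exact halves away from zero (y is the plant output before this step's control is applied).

(exact arithmetic carried between steps; '≈' marks a value shown rounded to 6 d.p. or computed from one; I and e_prev carry over from the previous line; the table rounds u and y to 3 d.p., halves away from zero)
n=0: y=0, sp=2, e=sp−y=2; I=2, D=e−e_prev=2; u=2·2+1·2+1/4·2=6.5; next y=4/5·0+1/4·6.5=1.625
n=1: y=1.625, sp=1, e=sp−y=-0.625; I=1.375, D=e−e_prev=-2.625; u=2·(-0.625)+1·1.375+1/4·(-2.625)=-0.53125; next y=4/5·1.625+1/4·(-0.53125)≈1.167188
n=2: y≈1.167188, sp=1, e=sp−y≈-0.167188; I≈1.207813, D=e−e_prev≈0.457813; u=2·(-0.167188)+1·1.207813+1/4·0.457813≈0.987891; next y=4/5·1.167188+1/4·0.987891≈1.180723
n=3: y≈1.180723, sp=1, e=sp−y≈-0.180723; I≈1.027090, D=e−e_prev≈-0.013535; u=2·(-0.180723)+1·1.027090+1/4·(-0.013535)≈0.662261; next y=4/5·1.180723+1/4·0.662261≈1.110143
n=4: y≈1.110143, sp=1, e=sp−y≈-0.110143; I≈0.916947, D=e−e_prev≈0.070579; u=2·(-0.110143)+1·0.916947+1/4·0.070579≈0.714305; next y=4/5·1.110143+1/4·0.714305≈1.066691
n=5: y≈1.066691, sp=4, e=sp−y≈2.933309; I≈3.850256, D=e−e_prev≈3.043452; u=2·2.933309+1·3.850256+1/4·3.043452≈10.477737; next y=4/5·1.066691+1/4·10.477737≈3.472787
n=6: y≈3.472787, sp=4, e=sp−y≈0.527213; I≈4.377469, D=e−e_prev≈-2.406096; u=2·0.527213+1·4.377469+1/4·(-2.406096)≈4.830371; next y=4/5·3.472787+1/4·4.830371≈3.985822
n=7: y≈3.985822, sp=4, e=sp−y≈0.014178; I≈4.391646, D=e−e_prev≈-0.513035; u=2·0.014178+1·4.391646+1/4·(-0.513035)≈4.291743; next y=4/5·3.985822+1/4·4.291743≈4.261594
n=8: y≈4.261594, sp=4, e=sp−y≈-0.261594; I≈4.130053, D=e−e_prev≈-0.275771; u=2·(-0.261594)+1·4.130053+1/4·(-0.275771)≈3.537923; next y=4/5·4.261594+1/4·3.537923≈4.293756
n=9: y≈4.293756, sp=4, e=sp−y≈-0.293756; I≈3.836297, D=e−e_prev≈-0.032162; u=2·(-0.293756)+1·3.836297+1/4·(-0.032162)≈3.240746; next y=4/5·4.293756+1/4·3.240746≈4.245191
n=10: y≈4.245191, sp=4, e=sp−y≈-0.245191; I≈3.591106, D=e−e_prev≈0.048565; u=2·(-0.245191)+1·3.591106+1/4·0.048565≈3.112866; next y=4/5·4.245191+1/4·3.112866≈4.174369
n=11: y≈4.174369, sp=4, e=sp−y≈-0.174369; I≈3.416737, D=e−e_prev≈0.070822; u=2·(-0.174369)+1·3.416737+1/4·0.070822≈3.085704; next y=4/5·4.174369+1/4·3.085704≈4.110921

0 2 6.500 0.000
1 1 -0.531 1.625
2 1 0.988 1.167
3 1 0.662 1.181
4 1 0.714 1.110
5 4 10.478 1.067
6 4 4.830 3.473
7 4 4.292 3.986
8 4 3.538 4.262
9 4 3.241 4.294
10 4 3.113 4.245
11 4 3.086 4.174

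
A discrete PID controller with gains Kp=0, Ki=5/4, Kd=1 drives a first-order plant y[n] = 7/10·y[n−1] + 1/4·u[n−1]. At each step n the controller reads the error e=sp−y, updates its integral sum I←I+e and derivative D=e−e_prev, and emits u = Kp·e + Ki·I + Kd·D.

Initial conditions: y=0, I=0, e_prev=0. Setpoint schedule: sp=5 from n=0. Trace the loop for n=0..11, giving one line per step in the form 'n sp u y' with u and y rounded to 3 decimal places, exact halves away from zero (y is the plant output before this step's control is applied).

(exact arithmetic carried between steps; '≈' marks a value shown rounded to 6 d.p. or computed from one; I and e_prev carry over from the previous line; the table rounds u and y to 3 d.p., halves away from zero)
n=0: y=0, sp=5, e=sp−y=5; I=5, D=e−e_prev=5; u=0·5+5/4·5+1·5=11.25; next y=7/10·0+1/4·11.25=2.8125
n=1: y=2.8125, sp=5, e=sp−y=2.1875; I=7.1875, D=e−e_prev=-2.8125; u=0·2.1875+5/4·7.1875+1·(-2.8125)=6.171875; next y=7/10·2.8125+1/4·6.171875≈3.511719
n=2: y≈3.511719, sp=5, e=sp−y≈1.488281; I≈8.675781, D=e−e_prev≈-0.699219; u=0·1.488281+5/4·8.675781+1·(-0.699219)≈10.145508; next y=7/10·3.511719+1/4·10.145508≈4.994580
n=3: y≈4.994580, sp=5, e=sp−y≈0.005420; I≈8.681201, D=e−e_prev≈-1.482861; u=0·0.005420+5/4·8.681201+1·(-1.482861)≈9.368640; next y=7/10·4.994580+1/4·9.368640≈5.838366
n=4: y≈5.838366, sp=5, e=sp−y≈-0.838366; I≈7.842835, D=e−e_prev≈-0.843786; u=0·(-0.838366)+5/4·7.842835+1·(-0.843786)≈8.959758; next y=7/10·5.838366+1/4·8.959758≈6.326796
n=5: y≈6.326796, sp=5, e=sp−y≈-1.326796; I≈6.516039, D=e−e_prev≈-0.488430; u=0·(-1.326796)+5/4·6.516039+1·(-0.488430)≈7.656620; next y=7/10·6.326796+1/4·7.656620≈6.342912
n=6: y≈6.342912, sp=5, e=sp−y≈-1.342912; I≈5.173127, D=e−e_prev≈-0.016116; u=0·(-1.342912)+5/4·5.173127+1·(-0.016116)≈6.450293; next y=7/10·6.342912+1/4·6.450293≈6.052612
n=7: y≈6.052612, sp=5, e=sp−y≈-1.052612; I≈4.120516, D=e−e_prev≈0.290300; u=0·(-1.052612)+5/4·4.120516+1·0.290300≈5.440945; next y=7/10·6.052612+1/4·5.440945≈5.597064
n=8: y≈5.597064, sp=5, e=sp−y≈-0.597064; I≈3.523451, D=e−e_prev≈0.455547; u=0·(-0.597064)+5/4·3.523451+1·0.455547≈4.859862; next y=7/10·5.597064+1/4·4.859862≈5.132910
n=9: y≈5.132910, sp=5, e=sp−y≈-0.132910; I≈3.390541, D=e−e_prev≈0.464154; u=0·(-0.132910)+5/4·3.390541+1·0.464154≈4.702330; next y=7/10·5.132910+1/4·4.702330≈4.768620
n=10: y≈4.768620, sp=5, e=sp−y≈0.231380; I≈3.621921, D=e−e_prev≈0.364291; u=0·0.231380+5/4·3.621921+1·0.364291≈4.891692; next y=7/10·4.768620+1/4·4.891692≈4.560957
n=11: y≈4.560957, sp=5, e=sp−y≈0.439043; I≈4.060964, D=e−e_prev≈0.207663; u=0·0.439043+5/4·4.060964+1·0.207663≈5.283868; next y=7/10·4.560957+1/4·5.283868≈4.513637

0 5 11.250 0.000
1 5 6.172 2.813
2 5 10.146 3.512
3 5 9.369 4.995
4 5 8.960 5.838
5 5 7.657 6.327
6 5 6.450 6.343
7 5 5.441 6.053
8 5 4.860 5.597
9 5 4.702 5.133
10 5 4.892 4.769
11 5 5.284 4.561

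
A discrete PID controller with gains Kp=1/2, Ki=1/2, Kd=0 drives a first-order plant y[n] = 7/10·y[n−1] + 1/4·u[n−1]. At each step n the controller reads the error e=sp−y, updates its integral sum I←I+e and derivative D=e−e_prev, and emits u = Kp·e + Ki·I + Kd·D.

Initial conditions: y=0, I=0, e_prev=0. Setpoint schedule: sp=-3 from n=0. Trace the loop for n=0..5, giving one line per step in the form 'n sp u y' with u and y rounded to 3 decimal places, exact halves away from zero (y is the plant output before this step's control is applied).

(exact arithmetic carried between steps; '≈' marks a value shown rounded to 6 d.p. or computed from one; I and e_prev carry over from the previous line; the table rounds u and y to 3 d.p., halves away from zero)
n=0: y=0, sp=-3, e=sp−y=-3; I=-3, D=e−e_prev=-3; u=1/2·(-3)+1/2·(-3)+0·(-3)=-3; next y=7/10·0+1/4·(-3)=-0.75
n=1: y=-0.75, sp=-3, e=sp−y=-2.25; I=-5.25, D=e−e_prev=0.75; u=1/2·(-2.25)+1/2·(-5.25)+0·0.75=-3.75; next y=7/10·(-0.75)+1/4·(-3.75)=-1.4625
n=2: y=-1.4625, sp=-3, e=sp−y=-1.5375; I=-6.7875, D=e−e_prev=0.7125; u=1/2·(-1.5375)+1/2·(-6.7875)+0·0.7125=-4.1625; next y=7/10·(-1.4625)+1/4·(-4.1625)=-2.064375
n=3: y=-2.064375, sp=-3, e=sp−y=-0.935625; I=-7.723125, D=e−e_prev=0.601875; u=1/2·(-0.935625)+1/2·(-7.723125)+0·0.601875=-4.329375; next y=7/10·(-2.064375)+1/4·(-4.329375)≈-2.527406
n=4: y≈-2.527406, sp=-3, e=sp−y≈-0.472594; I≈-8.195719, D=e−e_prev≈0.463031; u=1/2·(-0.472594)+1/2·(-8.195719)+0·0.463031≈-4.334156; next y=7/10·(-2.527406)+1/4·(-4.334156)≈-2.852723
n=5: y≈-2.852723, sp=-3, e=sp−y≈-0.147277; I≈-8.342995, D=e−e_prev≈0.325317; u=1/2·(-0.147277)+1/2·(-8.342995)+0·0.325317≈-4.245136; next y=7/10·(-2.852723)+1/4·(-4.245136)≈-3.058190

0 -3 -3.000 0.000
1 -3 -3.750 -0.750
2 -3 -4.163 -1.463
3 -3 -4.329 -2.064
4 -3 -4.334 -2.527
5 -3 -4.245 -2.853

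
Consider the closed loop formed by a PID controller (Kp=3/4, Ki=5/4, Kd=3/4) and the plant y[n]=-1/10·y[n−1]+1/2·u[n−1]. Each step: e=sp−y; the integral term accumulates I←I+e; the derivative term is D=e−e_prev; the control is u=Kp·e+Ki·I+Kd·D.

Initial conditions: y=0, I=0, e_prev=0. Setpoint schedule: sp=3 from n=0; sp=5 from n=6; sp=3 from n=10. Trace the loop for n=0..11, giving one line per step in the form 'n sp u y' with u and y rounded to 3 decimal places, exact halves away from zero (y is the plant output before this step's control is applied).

(exact arithmetic carried between steps; '≈' marks a value shown rounded to 6 d.p. or computed from one; I and e_prev carry over from the previous line; the table rounds u and y to 3 d.p., halves away from zero)
n=0: y=0, sp=3, e=sp−y=3; I=3, D=e−e_prev=3; u=3/4·3+5/4·3+3/4·3=8.25; next y=-1/10·0+1/2·8.25=4.125
n=1: y=4.125, sp=3, e=sp−y=-1.125; I=1.875, D=e−e_prev=-4.125; u=3/4·(-1.125)+5/4·1.875+3/4·(-4.125)=-1.59375; next y=-1/10·4.125+1/2·(-1.59375)=-1.209375
n=2: y=-1.209375, sp=3, e=sp−y=4.209375; I=6.084375, D=e−e_prev=5.334375; u=3/4·4.209375+5/4·6.084375+3/4·5.334375≈14.763281; next y=-1/10·(-1.209375)+1/2·14.763281≈7.502578
n=3: y≈7.502578, sp=3, e=sp−y≈-4.502578; I≈1.581797, D=e−e_prev≈-8.711953; u=3/4·(-4.502578)+5/4·1.581797+3/4·(-8.711953)≈-7.933652; next y=-1/10·7.502578+1/2·(-7.933652)≈-4.717084
n=4: y≈-4.717084, sp=3, e=sp−y≈7.717084; I≈9.298881, D=e−e_prev≈12.219662; u=3/4·7.717084+5/4·9.298881+3/4·12.219662≈26.576161; next y=-1/10·(-4.717084)+1/2·26.576161≈13.759789
n=5: y≈13.759789, sp=3, e=sp−y≈-10.759789; I≈-1.460908, D=e−e_prev≈-18.476873; u=3/4·(-10.759789)+5/4·(-1.460908)+3/4·(-18.476873)≈-23.753631; next y=-1/10·13.759789+1/2·(-23.753631)≈-13.252794
n=6: y≈-13.252794, sp=5, e=sp−y≈18.252794; I≈16.791886, D=e−e_prev≈29.012583; u=3/4·18.252794+5/4·16.791886+3/4·29.012583≈56.438891; next y=-1/10·(-13.252794)+1/2·56.438891≈29.544725
n=7: y≈29.544725, sp=5, e=sp−y≈-24.544725; I≈-7.752839, D=e−e_prev≈-42.797519; u=3/4·(-24.544725)+5/4·(-7.752839)+3/4·(-42.797519)≈-60.197731; next y=-1/10·29.544725+1/2·(-60.197731)≈-33.053338
n=8: y≈-33.053338, sp=5, e=sp−y≈38.053338; I≈30.300500, D=e−e_prev≈62.598063; u=3/4·38.053338+5/4·30.300500+3/4·62.598063≈113.364176; next y=-1/10·(-33.053338)+1/2·113.364176≈59.987422
n=9: y≈59.987422, sp=5, e=sp−y≈-54.987422; I≈-24.686922, D=e−e_prev≈-93.040760; u=3/4·(-54.987422)+5/4·(-24.686922)+3/4·(-93.040760)≈-141.879788; next y=-1/10·59.987422+1/2·(-141.879788)≈-76.938636
n=10: y≈-76.938636, sp=3, e=sp−y≈79.938636; I≈55.251714, D=e−e_prev≈134.926058; u=3/4·79.938636+5/4·55.251714+3/4·134.926058≈230.213164; next y=-1/10·(-76.938636)+1/2·230.213164≈122.800446
n=11: y≈122.800446, sp=3, e=sp−y≈-119.800446; I≈-64.548731, D=e−e_prev≈-199.739082; u=3/4·(-119.800446)+5/4·(-64.548731)+3/4·(-199.739082)≈-320.340560; next y=-1/10·122.800446+1/2·(-320.340560)≈-172.450324

0 3 8.250 0.000
1 3 -1.594 4.125
2 3 14.763 -1.209
3 3 -7.934 7.503
4 3 26.576 -4.717
5 3 -23.754 13.760
6 5 56.439 -13.253
7 5 -60.198 29.545
8 5 113.364 -33.053
9 5 -141.880 59.987
10 3 230.213 -76.939
11 3 -320.341 122.800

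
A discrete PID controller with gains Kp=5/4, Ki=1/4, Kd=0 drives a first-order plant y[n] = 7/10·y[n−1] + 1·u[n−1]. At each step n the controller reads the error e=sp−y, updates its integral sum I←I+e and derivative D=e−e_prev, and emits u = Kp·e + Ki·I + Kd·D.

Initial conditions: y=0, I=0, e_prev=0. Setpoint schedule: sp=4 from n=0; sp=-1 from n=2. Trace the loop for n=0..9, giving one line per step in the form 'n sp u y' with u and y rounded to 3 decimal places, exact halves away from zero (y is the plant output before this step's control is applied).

(exact arithmetic carried between steps; '≈' marks a value shown rounded to 6 d.p. or computed from one; I and e_prev carry over from the previous line; the table rounds u and y to 3 d.p., halves away from zero)
n=0: y=0, sp=4, e=sp−y=4; I=4, D=e−e_prev=4; u=5/4·4+1/4·4+0·4=6; next y=7/10·0+1·6=6
n=1: y=6, sp=4, e=sp−y=-2; I=2, D=e−e_prev=-6; u=5/4·(-2)+1/4·2+0·(-6)=-2; next y=7/10·6+1·(-2)=2.2
n=2: y=2.2, sp=-1, e=sp−y=-3.2; I=-1.2, D=e−e_prev=-1.2; u=5/4·(-3.2)+1/4·(-1.2)+0·(-1.2)=-4.3; next y=7/10·2.2+1·(-4.3)=-2.76
n=3: y=-2.76, sp=-1, e=sp−y=1.76; I=0.56, D=e−e_prev=4.96; u=5/4·1.76+1/4·0.56+0·4.96=2.34; next y=7/10·(-2.76)+1·2.34=0.408
n=4: y=0.408, sp=-1, e=sp−y=-1.408; I=-0.848, D=e−e_prev=-3.168; u=5/4·(-1.408)+1/4·(-0.848)+0·(-3.168)=-1.972; next y=7/10·0.408+1·(-1.972)=-1.6864
n=5: y=-1.6864, sp=-1, e=sp−y=0.6864; I=-0.1616, D=e−e_prev=2.0944; u=5/4·0.6864+1/4·(-0.1616)+0·2.0944=0.8176; next y=7/10·(-1.6864)+1·0.8176=-0.36288
n=6: y=-0.36288, sp=-1, e=sp−y=-0.63712; I=-0.79872, D=e−e_prev=-1.32352; u=5/4·(-0.63712)+1/4·(-0.79872)+0·(-1.32352)=-0.99608; next y=7/10·(-0.36288)+1·(-0.99608)=-1.250096
n=7: y=-1.250096, sp=-1, e=sp−y=0.250096; I=-0.548624, D=e−e_prev=0.887216; u=5/4·0.250096+1/4·(-0.548624)+0·0.887216=0.175464; next y=7/10·(-1.250096)+1·0.175464≈-0.699603
n=8: y≈-0.699603, sp=-1, e=sp−y≈-0.300397; I≈-0.849021, D=e−e_prev≈-0.550493; u=5/4·(-0.300397)+1/4·(-0.849021)+0·(-0.550493)≈-0.587751; next y=7/10·(-0.699603)+1·(-0.587751)≈-1.077473
n=9: y≈-1.077473, sp=-1, e=sp−y≈0.077473; I≈-0.771547, D=e−e_prev≈0.377870; u=5/4·0.077473+1/4·(-0.771547)+0·0.377870≈-0.096045; next y=7/10·(-1.077473)+1·(-0.096045)≈-0.850276

0 4 6.000 0.000
1 4 -2.000 6.000
2 -1 -4.300 2.200
3 -1 2.340 -2.760
4 -1 -1.972 0.408
5 -1 0.818 -1.686
6 -1 -0.996 -0.363
7 -1 0.175 -1.250
8 -1 -0.588 -0.700
9 -1 -0.096 -1.077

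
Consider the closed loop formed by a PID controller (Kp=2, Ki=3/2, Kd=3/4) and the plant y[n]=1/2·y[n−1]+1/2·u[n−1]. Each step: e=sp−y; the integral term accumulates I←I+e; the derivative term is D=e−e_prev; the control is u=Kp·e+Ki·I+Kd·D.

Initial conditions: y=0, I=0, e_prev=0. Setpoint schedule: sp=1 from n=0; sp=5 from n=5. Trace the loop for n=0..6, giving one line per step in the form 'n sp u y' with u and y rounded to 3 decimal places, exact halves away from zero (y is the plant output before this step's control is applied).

0 1 4.250 0.000
1 1 -4.031 2.125
2 1 8.957 -0.953
3 1 -11.481 4.002
4 1 20.634 -3.740
5 5 -12.856 8.447
6 5 33.382 -2.205

(exact arithmetic carried between steps; '≈' marks a value shown rounded to 6 d.p. or computed from one; I and e_prev carry over from the previous line; the table rounds u and y to 3 d.p., halves away from zero)
n=0: y=0, sp=1, e=sp−y=1; I=1, D=e−e_prev=1; u=2·1+3/2·1+3/4·1=4.25; next y=1/2·0+1/2·4.25=2.125
n=1: y=2.125, sp=1, e=sp−y=-1.125; I=-0.125, D=e−e_prev=-2.125; u=2·(-1.125)+3/2·(-0.125)+3/4·(-2.125)=-4.03125; next y=1/2·2.125+1/2·(-4.03125)=-0.953125
n=2: y=-0.953125, sp=1, e=sp−y=1.953125; I=1.828125, D=e−e_prev=3.078125; u=2·1.953125+3/2·1.828125+3/4·3.078125≈8.957031; next y=1/2·(-0.953125)+1/2·8.957031≈4.001953
n=3: y≈4.001953, sp=1, e=sp−y≈-3.001953; I≈-1.173828, D=e−e_prev≈-4.955078; u=2·(-3.001953)+3/2·(-1.173828)+3/4·(-4.955078)≈-11.480957; next y=1/2·4.001953+1/2·(-11.480957)≈-3.739502
n=4: y≈-3.739502, sp=1, e=sp−y≈4.739502; I≈3.565674, D=e−e_prev≈7.741455; u=2·4.739502+3/2·3.565674+3/4·7.741455≈20.633606; next y=1/2·(-3.739502)+1/2·20.633606≈8.447052
n=5: y≈8.447052, sp=5, e=sp−y≈-3.447052; I≈0.118622, D=e−e_prev≈-8.186554; u=2·(-3.447052)+3/2·0.118622+3/4·(-8.186554)≈-12.856087; next y=1/2·8.447052+1/2·(-12.856087)≈-2.204517
n=6: y≈-2.204517, sp=5, e=sp−y≈7.204517; I≈7.323139, D=e−e_prev≈10.651569; u=2·7.204517+3/2·7.323139+3/4·10.651569≈33.382421; next y=1/2·(-2.204517)+1/2·33.382421≈15.588952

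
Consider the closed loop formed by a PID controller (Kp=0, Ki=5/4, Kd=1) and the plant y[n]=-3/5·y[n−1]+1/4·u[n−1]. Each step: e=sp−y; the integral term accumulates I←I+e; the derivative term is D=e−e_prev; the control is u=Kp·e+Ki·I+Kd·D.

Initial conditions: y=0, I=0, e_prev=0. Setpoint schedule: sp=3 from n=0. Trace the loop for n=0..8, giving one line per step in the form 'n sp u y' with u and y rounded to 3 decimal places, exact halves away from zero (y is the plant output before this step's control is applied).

(exact arithmetic carried between steps; '≈' marks a value shown rounded to 6 d.p. or computed from one; I and e_prev carry over from the previous line; the table rounds u and y to 3 d.p., halves away from zero)
n=0: y=0, sp=3, e=sp−y=3; I=3, D=e−e_prev=3; u=0·3+5/4·3+1·3=6.75; next y=-3/5·0+1/4·6.75=1.6875
n=1: y=1.6875, sp=3, e=sp−y=1.3125; I=4.3125, D=e−e_prev=-1.6875; u=0·1.3125+5/4·4.3125+1·(-1.6875)=3.703125; next y=-3/5·1.6875+1/4·3.703125≈-0.086719
n=2: y≈-0.086719, sp=3, e=sp−y≈3.086719; I≈7.399219, D=e−e_prev≈1.774219; u=0·3.086719+5/4·7.399219+1·1.774219≈11.023242; next y=-3/5·(-0.086719)+1/4·11.023242≈2.807842
n=3: y≈2.807842, sp=3, e=sp−y≈0.192158; I≈7.591377, D=e−e_prev≈-2.894561; u=0·0.192158+5/4·7.591377+1·(-2.894561)≈6.594661; next y=-3/5·2.807842+1/4·6.594661≈-0.036040
n=4: y≈-0.036040, sp=3, e=sp−y≈3.036040; I≈10.627417, D=e−e_prev≈2.843882; u=0·3.036040+5/4·10.627417+1·2.843882≈16.128153; next y=-3/5·(-0.036040)+1/4·16.128153≈4.053662
n=5: y≈4.053662, sp=3, e=sp−y≈-1.053662; I≈9.573755, D=e−e_prev≈-4.089702; u=0·(-1.053662)+5/4·9.573755+1·(-4.089702)≈7.877491; next y=-3/5·4.053662+1/4·7.877491≈-0.462824
n=6: y≈-0.462824, sp=3, e=sp−y≈3.462824; I≈13.036579, D=e−e_prev≈4.516487; u=0·3.462824+5/4·13.036579+1·4.516487≈20.812211; next y=-3/5·(-0.462824)+1/4·20.812211≈5.480747
n=7: y≈5.480747, sp=3, e=sp−y≈-2.480747; I≈10.555832, D=e−e_prev≈-5.943572; u=0·(-2.480747)+5/4·10.555832+1·(-5.943572)≈7.251218; next y=-3/5·5.480747+1/4·7.251218≈-1.475644
n=8: y≈-1.475644, sp=3, e=sp−y≈4.475644; I≈15.031476, D=e−e_prev≈6.956391; u=0·4.475644+5/4·15.031476+1·6.956391≈25.745736; next y=-3/5·(-1.475644)+1/4·25.745736≈7.321820

0 3 6.750 0.000
1 3 3.703 1.688
2 3 11.023 -0.087
3 3 6.595 2.808
4 3 16.128 -0.036
5 3 7.877 4.054
6 3 20.812 -0.463
7 3 7.251 5.481
8 3 25.746 -1.476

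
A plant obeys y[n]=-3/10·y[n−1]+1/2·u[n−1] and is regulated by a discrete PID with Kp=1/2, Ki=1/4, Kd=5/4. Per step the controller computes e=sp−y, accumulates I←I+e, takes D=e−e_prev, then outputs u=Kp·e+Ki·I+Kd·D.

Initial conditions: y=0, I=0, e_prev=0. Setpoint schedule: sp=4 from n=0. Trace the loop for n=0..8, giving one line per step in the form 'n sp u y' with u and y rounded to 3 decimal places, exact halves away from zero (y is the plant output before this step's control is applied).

(exact arithmetic carried between steps; '≈' marks a value shown rounded to 6 d.p. or computed from one; I and e_prev carry over from the previous line; the table rounds u and y to 3 d.p., halves away from zero)
n=0: y=0, sp=4, e=sp−y=4; I=4, D=e−e_prev=4; u=1/2·4+1/4·4+5/4·4=8; next y=-3/10·0+1/2·8=4
n=1: y=4, sp=4, e=sp−y=0; I=4, D=e−e_prev=-4; u=1/2·0+1/4·4+5/4·(-4)=-4; next y=-3/10·4+1/2·(-4)=-3.2
n=2: y=-3.2, sp=4, e=sp−y=7.2; I=11.2, D=e−e_prev=7.2; u=1/2·7.2+1/4·11.2+5/4·7.2=15.4; next y=-3/10·(-3.2)+1/2·15.4=8.66
n=3: y=8.66, sp=4, e=sp−y=-4.66; I=6.54, D=e−e_prev=-11.86; u=1/2·(-4.66)+1/4·6.54+5/4·(-11.86)=-15.52; next y=-3/10·8.66+1/2·(-15.52)=-10.358
n=4: y=-10.358, sp=4, e=sp−y=14.358; I=20.898, D=e−e_prev=19.018; u=1/2·14.358+1/4·20.898+5/4·19.018=36.176; next y=-3/10·(-10.358)+1/2·36.176=21.1954
n=5: y=21.1954, sp=4, e=sp−y=-17.1954; I=3.7026, D=e−e_prev=-31.5534; u=1/2·(-17.1954)+1/4·3.7026+5/4·(-31.5534)=-47.1138; next y=-3/10·21.1954+1/2·(-47.1138)=-29.91552
n=6: y=-29.91552, sp=4, e=sp−y=33.91552; I=37.61812, D=e−e_prev=51.11092; u=1/2·33.91552+1/4·37.61812+5/4·51.11092=90.25094; next y=-3/10·(-29.91552)+1/2·90.25094=54.100126
n=7: y=54.100126, sp=4, e=sp−y=-50.100126; I=-12.482006, D=e−e_prev=-84.015646; u=1/2·(-50.100126)+1/4·(-12.482006)+5/4·(-84.015646)=-133.190122; next y=-3/10·54.100126+1/2·(-133.190122)≈-82.825099
n=8: y≈-82.825099, sp=4, e=sp−y≈86.825099; I≈74.343093, D=e−e_prev≈136.925225; u=1/2·86.825099+1/4·74.343093+5/4·136.925225≈233.154854; next y=-3/10·(-82.825099)+1/2·233.154854≈141.424956

0 4 8.000 0.000
1 4 -4.000 4.000
2 4 15.400 -3.200
3 4 -15.520 8.660
4 4 36.176 -10.358
5 4 -47.114 21.195
6 4 90.251 -29.916
7 4 -133.190 54.100
8 4 233.155 -82.825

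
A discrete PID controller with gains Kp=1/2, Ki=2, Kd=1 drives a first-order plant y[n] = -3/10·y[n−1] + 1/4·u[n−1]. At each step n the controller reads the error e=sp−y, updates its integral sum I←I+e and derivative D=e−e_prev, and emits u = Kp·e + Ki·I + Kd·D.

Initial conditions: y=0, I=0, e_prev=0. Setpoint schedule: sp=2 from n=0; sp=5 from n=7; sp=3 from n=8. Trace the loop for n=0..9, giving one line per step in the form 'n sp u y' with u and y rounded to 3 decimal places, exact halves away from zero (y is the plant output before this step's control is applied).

(exact arithmetic carried between steps; '≈' marks a value shown rounded to 6 d.p. or computed from one; I and e_prev carry over from the previous line; the table rounds u and y to 3 d.p., halves away from zero)
n=0: y=0, sp=2, e=sp−y=2; I=2, D=e−e_prev=2; u=1/2·2+2·2+1·2=7; next y=-3/10·0+1/4·7=1.75
n=1: y=1.75, sp=2, e=sp−y=0.25; I=2.25, D=e−e_prev=-1.75; u=1/2·0.25+2·2.25+1·(-1.75)=2.875; next y=-3/10·1.75+1/4·2.875=0.19375
n=2: y=0.19375, sp=2, e=sp−y=1.80625; I=4.05625, D=e−e_prev=1.55625; u=1/2·1.80625+2·4.05625+1·1.55625=10.571875; next y=-3/10·0.19375+1/4·10.571875≈2.584844
n=3: y≈2.584844, sp=2, e=sp−y≈-0.584844; I≈3.471406, D=e−e_prev≈-2.391094; u=1/2·(-0.584844)+2·3.471406+1·(-2.391094)≈4.259297; next y=-3/10·2.584844+1/4·4.259297≈0.289371
n=4: y≈0.289371, sp=2, e=sp−y≈1.710629; I≈5.182035, D=e−e_prev≈2.295473; u=1/2·1.710629+2·5.182035+1·2.295473≈13.514857; next y=-3/10·0.289371+1/4·13.514857≈3.291903
n=5: y≈3.291903, sp=2, e=sp−y≈-1.291903; I≈3.890132, D=e−e_prev≈-3.002532; u=1/2·(-1.291903)+2·3.890132+1·(-3.002532)≈4.131781; next y=-3/10·3.291903+1/4·4.131781≈0.045374
n=6: y≈0.045374, sp=2, e=sp−y≈1.954626; I≈5.844758, D=e−e_prev≈3.246529; u=1/2·1.954626+2·5.844758+1·3.246529≈15.913357; next y=-3/10·0.045374+1/4·15.913357≈3.964727
n=7: y≈3.964727, sp=5, e=sp−y≈1.035273; I≈6.880031, D=e−e_prev≈-0.919353; u=1/2·1.035273+2·6.880031+1·(-0.919353)≈13.358345; next y=-3/10·3.964727+1/4·13.358345≈2.150168
n=8: y≈2.150168, sp=3, e=sp−y≈0.849832; I≈7.729863, D=e−e_prev≈-0.185441; u=1/2·0.849832+2·7.729863+1·(-0.185441)≈15.699200; next y=-3/10·2.150168+1/4·15.699200≈3.279749
n=9: y≈3.279749, sp=3, e=sp−y≈-0.279749; I≈7.450113, D=e−e_prev≈-1.129581; u=1/2·(-0.279749)+2·7.450113+1·(-1.129581)≈13.630770; next y=-3/10·3.279749+1/4·13.630770≈2.423768

0 2 7.000 0.000
1 2 2.875 1.750
2 2 10.572 0.194
3 2 4.259 2.585
4 2 13.515 0.289
5 2 4.132 3.292
6 2 15.913 0.045
7 5 13.358 3.965
8 3 15.699 2.150
9 3 13.631 3.280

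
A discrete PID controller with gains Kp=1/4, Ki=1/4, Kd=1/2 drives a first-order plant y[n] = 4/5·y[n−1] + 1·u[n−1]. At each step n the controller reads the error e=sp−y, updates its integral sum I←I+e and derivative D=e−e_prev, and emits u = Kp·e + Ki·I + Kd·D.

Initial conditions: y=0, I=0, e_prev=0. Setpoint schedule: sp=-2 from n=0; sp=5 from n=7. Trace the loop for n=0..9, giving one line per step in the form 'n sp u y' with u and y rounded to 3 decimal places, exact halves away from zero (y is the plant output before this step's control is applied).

0 -2 -2.000 0.000
1 -2 0.500 -2.000
2 -2 -1.400 -1.100
3 -2 0.005 -2.280
4 -2 -0.976 -1.819
5 -2 -0.179 -2.431
6 -2 -0.685 -2.124
7 5 6.760 -2.383
8 5 -2.261 4.853
9 5 4.626 1.622

(exact arithmetic carried between steps; '≈' marks a value shown rounded to 6 d.p. or computed from one; I and e_prev carry over from the previous line; the table rounds u and y to 3 d.p., halves away from zero)
n=0: y=0, sp=-2, e=sp−y=-2; I=-2, D=e−e_prev=-2; u=1/4·(-2)+1/4·(-2)+1/2·(-2)=-2; next y=4/5·0+1·(-2)=-2
n=1: y=-2, sp=-2, e=sp−y=0; I=-2, D=e−e_prev=2; u=1/4·0+1/4·(-2)+1/2·2=0.5; next y=4/5·(-2)+1·0.5=-1.1
n=2: y=-1.1, sp=-2, e=sp−y=-0.9; I=-2.9, D=e−e_prev=-0.9; u=1/4·(-0.9)+1/4·(-2.9)+1/2·(-0.9)=-1.4; next y=4/5·(-1.1)+1·(-1.4)=-2.28
n=3: y=-2.28, sp=-2, e=sp−y=0.28; I=-2.62, D=e−e_prev=1.18; u=1/4·0.28+1/4·(-2.62)+1/2·1.18=0.005; next y=4/5·(-2.28)+1·0.005=-1.819
n=4: y=-1.819, sp=-2, e=sp−y=-0.181; I=-2.801, D=e−e_prev=-0.461; u=1/4·(-0.181)+1/4·(-2.801)+1/2·(-0.461)=-0.976; next y=4/5·(-1.819)+1·(-0.976)=-2.4312
n=5: y=-2.4312, sp=-2, e=sp−y=0.4312; I=-2.3698, D=e−e_prev=0.6122; u=1/4·0.4312+1/4·(-2.3698)+1/2·0.6122=-0.17855; next y=4/5·(-2.4312)+1·(-0.17855)=-2.12351
n=6: y=-2.12351, sp=-2, e=sp−y=0.12351; I=-2.24629, D=e−e_prev=-0.30769; u=1/4·0.12351+1/4·(-2.24629)+1/2·(-0.30769)=-0.68454; next y=4/5·(-2.12351)+1·(-0.68454)=-2.383348
n=7: y=-2.383348, sp=5, e=sp−y=7.383348; I=5.137058, D=e−e_prev=7.259838; u=1/4·7.383348+1/4·5.137058+1/2·7.259838≈6.760021; next y=4/5·(-2.383348)+1·6.760021≈4.853342
n=8: y≈4.853342, sp=5, e=sp−y≈0.146658; I≈5.283716, D=e−e_prev≈-7.236690; u=1/4·0.146658+1/4·5.283716+1/2·(-7.236690)≈-2.260752; next y=4/5·4.853342+1·(-2.260752)≈1.621922
n=9: y≈1.621922, sp=5, e=sp−y≈3.378078; I≈8.661794, D=e−e_prev≈3.231420; u=1/4·3.378078+1/4·8.661794+1/2·3.231420≈4.625678; next y=4/5·1.621922+1·4.625678≈5.923216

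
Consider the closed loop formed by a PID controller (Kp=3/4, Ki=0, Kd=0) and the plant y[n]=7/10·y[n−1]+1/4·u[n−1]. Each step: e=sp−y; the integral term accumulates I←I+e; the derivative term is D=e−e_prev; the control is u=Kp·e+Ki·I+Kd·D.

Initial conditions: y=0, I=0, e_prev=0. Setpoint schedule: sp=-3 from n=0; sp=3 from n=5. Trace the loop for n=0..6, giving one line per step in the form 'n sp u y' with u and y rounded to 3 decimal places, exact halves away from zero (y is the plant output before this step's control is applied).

0 -3 -2.250 0.000
1 -3 -1.828 -0.563
2 -3 -1.612 -0.851
3 -3 -1.501 -0.999
4 -3 -1.444 -1.074
5 3 3.085 -1.113
6 3 2.256 -0.008

(exact arithmetic carried between steps; '≈' marks a value shown rounded to 6 d.p. or computed from one; I and e_prev carry over from the previous line; the table rounds u and y to 3 d.p., halves away from zero)
n=0: y=0, sp=-3, e=sp−y=-3; I=-3, D=e−e_prev=-3; u=3/4·(-3)+0·(-3)+0·(-3)=-2.25; next y=7/10·0+1/4·(-2.25)=-0.5625
n=1: y=-0.5625, sp=-3, e=sp−y=-2.4375; I=-5.4375, D=e−e_prev=0.5625; u=3/4·(-2.4375)+0·(-5.4375)+0·0.5625=-1.828125; next y=7/10·(-0.5625)+1/4·(-1.828125)≈-0.850781
n=2: y≈-0.850781, sp=-3, e=sp−y≈-2.149219; I≈-7.586719, D=e−e_prev≈0.288281; u=3/4·(-2.149219)+0·(-7.586719)+0·0.288281≈-1.611914; next y=7/10·(-0.850781)+1/4·(-1.611914)≈-0.998525
n=3: y≈-0.998525, sp=-3, e=sp−y≈-2.001475; I≈-9.588193, D=e−e_prev≈0.147744; u=3/4·(-2.001475)+0·(-9.588193)+0·0.147744≈-1.501106; next y=7/10·(-0.998525)+1/4·(-1.501106)≈-1.074244
n=4: y≈-1.074244, sp=-3, e=sp−y≈-1.925756; I≈-11.513949, D=e−e_prev≈0.075719; u=3/4·(-1.925756)+0·(-11.513949)+0·0.075719≈-1.444317; next y=7/10·(-1.074244)+1/4·(-1.444317)≈-1.113050
n=5: y≈-1.113050, sp=3, e=sp−y≈4.113050; I≈-7.400899, D=e−e_prev≈6.038806; u=3/4·4.113050+0·(-7.400899)+0·6.038806≈3.084788; next y=7/10·(-1.113050)+1/4·3.084788≈-0.007938
n=6: y≈-0.007938, sp=3, e=sp−y≈3.007938; I≈-4.392961, D=e−e_prev≈-1.105112; u=3/4·3.007938+0·(-4.392961)+0·(-1.105112)≈2.255954; next y=7/10·(-0.007938)+1/4·2.255954≈0.558432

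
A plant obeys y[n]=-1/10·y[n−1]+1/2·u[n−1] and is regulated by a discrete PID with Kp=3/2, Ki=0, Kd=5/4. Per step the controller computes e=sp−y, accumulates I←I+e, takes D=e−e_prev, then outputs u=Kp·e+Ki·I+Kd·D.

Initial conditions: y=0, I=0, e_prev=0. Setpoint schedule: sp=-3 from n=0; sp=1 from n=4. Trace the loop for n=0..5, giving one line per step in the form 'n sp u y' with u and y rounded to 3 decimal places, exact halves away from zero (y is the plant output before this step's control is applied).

0 -3 -8.250 0.000
1 -3 6.844 -4.125
2 -3 -20.201 3.834
3 -3 29.123 -10.484
4 1 -49.533 15.610
5 1 93.413 -26.327

(exact arithmetic carried between steps; '≈' marks a value shown rounded to 6 d.p. or computed from one; I and e_prev carry over from the previous line; the table rounds u and y to 3 d.p., halves away from zero)
n=0: y=0, sp=-3, e=sp−y=-3; I=-3, D=e−e_prev=-3; u=3/2·(-3)+0·(-3)+5/4·(-3)=-8.25; next y=-1/10·0+1/2·(-8.25)=-4.125
n=1: y=-4.125, sp=-3, e=sp−y=1.125; I=-1.875, D=e−e_prev=4.125; u=3/2·1.125+0·(-1.875)+5/4·4.125=6.84375; next y=-1/10·(-4.125)+1/2·6.84375=3.834375
n=2: y=3.834375, sp=-3, e=sp−y=-6.834375; I=-8.709375, D=e−e_prev=-7.959375; u=3/2·(-6.834375)+0·(-8.709375)+5/4·(-7.959375)≈-20.200781; next y=-1/10·3.834375+1/2·(-20.200781)≈-10.483828
n=3: y≈-10.483828, sp=-3, e=sp−y≈7.483828; I≈-1.225547, D=e−e_prev≈14.318203; u=3/2·7.483828+0·(-1.225547)+5/4·14.318203≈29.123496; next y=-1/10·(-10.483828)+1/2·29.123496≈15.610131
n=4: y≈15.610131, sp=1, e=sp−y≈-14.610131; I≈-15.835678, D=e−e_prev≈-22.093959; u=3/2·(-14.610131)+0·(-15.835678)+5/4·(-22.093959)≈-49.532645; next y=-1/10·15.610131+1/2·(-49.532645)≈-26.327336
n=5: y≈-26.327336, sp=1, e=sp−y≈27.327336; I≈11.491658, D=e−e_prev≈41.937466; u=3/2·27.327336+0·11.491658+5/4·41.937466≈93.412836; next y=-1/10·(-26.327336)+1/2·93.412836≈49.339152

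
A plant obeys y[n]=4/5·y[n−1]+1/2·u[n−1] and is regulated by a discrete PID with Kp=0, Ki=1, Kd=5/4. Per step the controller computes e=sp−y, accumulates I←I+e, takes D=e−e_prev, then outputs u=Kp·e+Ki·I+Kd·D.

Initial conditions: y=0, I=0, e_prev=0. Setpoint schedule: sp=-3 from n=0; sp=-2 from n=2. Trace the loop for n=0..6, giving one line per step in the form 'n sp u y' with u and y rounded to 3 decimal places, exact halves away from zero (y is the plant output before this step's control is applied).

0 -3 -6.750 0.000
1 -3 1.594 -3.375
2 -2 -3.312 -1.903
3 -2 0.051 -3.178
4 -2 -1.852 -2.517
5 -2 0.442 -2.940
6 -2 -0.967 -2.131

(exact arithmetic carried between steps; '≈' marks a value shown rounded to 6 d.p. or computed from one; I and e_prev carry over from the previous line; the table rounds u and y to 3 d.p., halves away from zero)
n=0: y=0, sp=-3, e=sp−y=-3; I=-3, D=e−e_prev=-3; u=0·(-3)+1·(-3)+5/4·(-3)=-6.75; next y=4/5·0+1/2·(-6.75)=-3.375
n=1: y=-3.375, sp=-3, e=sp−y=0.375; I=-2.625, D=e−e_prev=3.375; u=0·0.375+1·(-2.625)+5/4·3.375=1.59375; next y=4/5·(-3.375)+1/2·1.59375=-1.903125
n=2: y=-1.903125, sp=-2, e=sp−y=-0.096875; I=-2.721875, D=e−e_prev=-0.471875; u=0·(-0.096875)+1·(-2.721875)+5/4·(-0.471875)≈-3.311719; next y=4/5·(-1.903125)+1/2·(-3.311719)≈-3.178359
n=3: y≈-3.178359, sp=-2, e=sp−y≈1.178359; I≈-1.543516, D=e−e_prev≈1.275234; u=0·1.178359+1·(-1.543516)+5/4·1.275234≈0.050527; next y=4/5·(-3.178359)+1/2·0.050527≈-2.517424
n=4: y≈-2.517424, sp=-2, e=sp−y≈0.517424; I≈-1.026092, D=e−e_prev≈-0.660936; u=0·0.517424+1·(-1.026092)+5/4·(-0.660936)≈-1.852261; next y=4/5·(-2.517424)+1/2·(-1.852261)≈-2.940070
n=5: y≈-2.940070, sp=-2, e=sp−y≈0.940070; I≈-0.086022, D=e−e_prev≈0.422646; u=0·0.940070+1·(-0.086022)+5/4·0.422646≈0.442285; next y=4/5·(-2.940070)+1/2·0.442285≈-2.130913
n=6: y≈-2.130913, sp=-2, e=sp−y≈0.130913; I≈0.044891, D=e−e_prev≈-0.809157; u=0·0.130913+1·0.044891+5/4·(-0.809157)≈-0.966555; next y=4/5·(-2.130913)+1/2·(-0.966555)≈-2.188008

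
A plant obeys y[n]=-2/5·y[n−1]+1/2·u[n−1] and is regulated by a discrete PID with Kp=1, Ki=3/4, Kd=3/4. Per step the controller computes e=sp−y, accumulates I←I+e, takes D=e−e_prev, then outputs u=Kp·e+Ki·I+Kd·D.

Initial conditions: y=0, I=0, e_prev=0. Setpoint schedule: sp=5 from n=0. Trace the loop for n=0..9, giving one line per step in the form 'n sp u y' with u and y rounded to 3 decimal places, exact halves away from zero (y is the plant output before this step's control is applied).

0 5 12.500 0.000
1 5 -3.125 6.250
2 5 26.406 -4.063
3 5 -21.758 14.828
4 5 64.135 -16.810
5 5 -82.240 38.791
6 5 172.688 -56.637
7 5 -266.744 108.999
8 5 494.409 -176.971
9 5 -821.001 317.993

(exact arithmetic carried between steps; '≈' marks a value shown rounded to 6 d.p. or computed from one; I and e_prev carry over from the previous line; the table rounds u and y to 3 d.p., halves away from zero)
n=0: y=0, sp=5, e=sp−y=5; I=5, D=e−e_prev=5; u=1·5+3/4·5+3/4·5=12.5; next y=-2/5·0+1/2·12.5=6.25
n=1: y=6.25, sp=5, e=sp−y=-1.25; I=3.75, D=e−e_prev=-6.25; u=1·(-1.25)+3/4·3.75+3/4·(-6.25)=-3.125; next y=-2/5·6.25+1/2·(-3.125)=-4.0625
n=2: y=-4.0625, sp=5, e=sp−y=9.0625; I=12.8125, D=e−e_prev=10.3125; u=1·9.0625+3/4·12.8125+3/4·10.3125=26.40625; next y=-2/5·(-4.0625)+1/2·26.40625=14.828125
n=3: y=14.828125, sp=5, e=sp−y=-9.828125; I=2.984375, D=e−e_prev=-18.890625; u=1·(-9.828125)+3/4·2.984375+3/4·(-18.890625)≈-21.757813; next y=-2/5·14.828125+1/2·(-21.757813)≈-16.810156
n=4: y≈-16.810156, sp=5, e=sp−y≈21.810156; I≈24.794531, D=e−e_prev≈31.638281; u=1·21.810156+3/4·24.794531+3/4·31.638281≈64.134766; next y=-2/5·(-16.810156)+1/2·64.134766≈38.791445
n=5: y≈38.791445, sp=5, e=sp−y≈-33.791445; I≈-8.996914, D=e−e_prev≈-55.601602; u=1·(-33.791445)+3/4·(-8.996914)+3/4·(-55.601602)≈-82.240332; next y=-2/5·38.791445+1/2·(-82.240332)≈-56.636744
n=6: y≈-56.636744, sp=5, e=sp−y≈61.636744; I≈52.639830, D=e−e_prev≈95.428189; u=1·61.636744+3/4·52.639830+3/4·95.428189≈172.687759; next y=-2/5·(-56.636744)+1/2·172.687759≈108.998577
n=7: y≈108.998577, sp=5, e=sp−y≈-103.998577; I≈-51.358747, D=e−e_prev≈-165.635321; u=1·(-103.998577)+3/4·(-51.358747)+3/4·(-165.635321)≈-266.744128; next y=-2/5·108.998577+1/2·(-266.744128)≈-176.971495
n=8: y≈-176.971495, sp=5, e=sp−y≈181.971495; I≈130.612748, D=e−e_prev≈285.970072; u=1·181.971495+3/4·130.612748+3/4·285.970072≈494.408610; next y=-2/5·(-176.971495)+1/2·494.408610≈317.992903
n=9: y≈317.992903, sp=5, e=sp−y≈-312.992903; I≈-182.380155, D=e−e_prev≈-494.964398; u=1·(-312.992903)+3/4·(-182.380155)+3/4·(-494.964398)≈-821.001317; next y=-2/5·317.992903+1/2·(-821.001317)≈-537.697820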